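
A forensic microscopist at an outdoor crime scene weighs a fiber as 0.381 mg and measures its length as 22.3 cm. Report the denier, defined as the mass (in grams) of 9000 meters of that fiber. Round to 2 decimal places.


Denier calculation:
Mass in grams = 0.381 mg / 1000 = 0.000381 g
Length in meters = 22.3 cm / 100 = 0.223 m
Linear density = mass / length = 0.000381 / 0.223 = 0.00170852 g/m
Denier = (g/m) * 9000 = 0.00170852 * 9000 = 15.38

15.38


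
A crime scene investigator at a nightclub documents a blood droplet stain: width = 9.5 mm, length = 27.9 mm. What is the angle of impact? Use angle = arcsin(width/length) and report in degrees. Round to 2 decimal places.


Blood spatter impact angle calculation:
width / length = 9.5 / 27.9 = 0.340502
angle = arcsin(0.340502)
angle = 19.91 degrees

19.91


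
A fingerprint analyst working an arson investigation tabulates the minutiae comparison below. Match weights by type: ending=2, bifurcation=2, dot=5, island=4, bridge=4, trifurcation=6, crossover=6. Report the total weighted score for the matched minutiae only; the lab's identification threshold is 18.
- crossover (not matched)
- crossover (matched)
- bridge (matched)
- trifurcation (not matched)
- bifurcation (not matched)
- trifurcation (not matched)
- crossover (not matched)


Weighted minutiae match score:
  crossover: not matched, +0
  crossover: matched, +6 (running total 6)
  bridge: matched, +4 (running total 10)
  trifurcation: not matched, +0
  bifurcation: not matched, +0
  trifurcation: not matched, +0
  crossover: not matched, +0
Total score = 10
Threshold = 18; verdict = inconclusive

10


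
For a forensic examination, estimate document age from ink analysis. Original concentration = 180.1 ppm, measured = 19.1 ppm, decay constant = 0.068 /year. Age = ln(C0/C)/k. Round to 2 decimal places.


Document age estimation:
C0/C = 180.1 / 19.1 = 9.429319
ln(C0/C) = 2.243824
t = 2.243824 / 0.068 = 33.00 years

33.00


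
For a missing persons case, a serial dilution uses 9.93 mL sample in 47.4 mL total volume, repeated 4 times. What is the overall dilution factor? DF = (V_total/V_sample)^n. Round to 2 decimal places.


Dilution factor calculation:
Single dilution = V_total / V_sample = 47.4 / 9.93 ≈ 4.773414
Number of dilutions = 4
Total DF = (47.4 / 9.93)^4 (full precision, rounded at the end) = 519.18

519.18


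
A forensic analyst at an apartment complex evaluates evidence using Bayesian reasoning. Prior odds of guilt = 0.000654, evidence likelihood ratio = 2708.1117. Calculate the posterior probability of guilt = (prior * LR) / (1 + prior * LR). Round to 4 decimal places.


Bayesian evidence evaluation:
Posterior odds = prior_odds * LR = 0.000654 * 2708.1117 = 1.771105
Posterior probability = posterior_odds / (1 + posterior_odds)
= 1.771105 / (1 + 1.771105)
= 1.771105 / 2.771105
= 0.6391

0.6391


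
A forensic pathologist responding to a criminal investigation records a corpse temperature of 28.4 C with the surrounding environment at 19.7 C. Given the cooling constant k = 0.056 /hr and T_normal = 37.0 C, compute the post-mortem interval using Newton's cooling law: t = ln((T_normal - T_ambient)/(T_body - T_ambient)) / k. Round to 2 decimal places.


Using Newton's law of cooling:
t = ln((T_normal - T_ambient) / (T_body - T_ambient)) / k
T_normal - T_ambient = 17.3
T_body - T_ambient = 8.7
Ratio = 1.988506
ln(ratio) = 0.687384
t = 0.687384 / 0.056 = 12.27 hours

12.27


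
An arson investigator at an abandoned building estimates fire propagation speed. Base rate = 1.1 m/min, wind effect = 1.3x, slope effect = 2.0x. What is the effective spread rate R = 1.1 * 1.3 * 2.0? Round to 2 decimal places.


Fire spread rate calculation:
R = R0 * wind_factor * slope_factor
= 1.1 * 1.3 * 2.0
= 1.43 * 2.0
= 2.86 m/min

2.86


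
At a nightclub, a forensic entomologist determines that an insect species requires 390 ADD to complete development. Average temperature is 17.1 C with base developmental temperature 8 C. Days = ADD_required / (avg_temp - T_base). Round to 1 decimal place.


Insect development time:
Effective temperature = avg_temp - T_base = 17.1 - 8 = 9.1 C
Days = ADD / effective_temp = 390 / 9.1 = 42.9 days

42.9


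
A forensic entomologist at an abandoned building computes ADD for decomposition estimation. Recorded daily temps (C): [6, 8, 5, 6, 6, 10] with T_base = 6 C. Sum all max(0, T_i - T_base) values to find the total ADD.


Computing ADD day by day:
Day 1: max(0, 6 - 6) = 0
Day 2: max(0, 8 - 6) = 2
Day 3: max(0, 5 - 6) = 0
Day 4: max(0, 6 - 6) = 0
Day 5: max(0, 6 - 6) = 0
Day 6: max(0, 10 - 6) = 4
Total ADD = 6

6


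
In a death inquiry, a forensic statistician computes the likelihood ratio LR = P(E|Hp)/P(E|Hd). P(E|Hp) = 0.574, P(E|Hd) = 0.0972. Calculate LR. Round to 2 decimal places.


Likelihood ratio calculation:
LR = P(E|Hp) / P(E|Hd)
LR = 0.574 / 0.0972
LR = 5.91

5.91


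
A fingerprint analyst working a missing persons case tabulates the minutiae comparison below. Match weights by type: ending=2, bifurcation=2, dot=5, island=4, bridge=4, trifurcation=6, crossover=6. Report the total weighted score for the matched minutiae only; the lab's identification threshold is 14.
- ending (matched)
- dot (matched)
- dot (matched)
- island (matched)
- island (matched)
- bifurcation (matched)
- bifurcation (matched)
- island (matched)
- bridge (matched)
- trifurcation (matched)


Weighted minutiae match score:
  ending: matched, +2 (running total 2)
  dot: matched, +5 (running total 7)
  dot: matched, +5 (running total 12)
  island: matched, +4 (running total 16)
  island: matched, +4 (running total 20)
  bifurcation: matched, +2 (running total 22)
  bifurcation: matched, +2 (running total 24)
  island: matched, +4 (running total 28)
  bridge: matched, +4 (running total 32)
  trifurcation: matched, +6 (running total 38)
Total score = 38
Threshold = 14; verdict = identification

38


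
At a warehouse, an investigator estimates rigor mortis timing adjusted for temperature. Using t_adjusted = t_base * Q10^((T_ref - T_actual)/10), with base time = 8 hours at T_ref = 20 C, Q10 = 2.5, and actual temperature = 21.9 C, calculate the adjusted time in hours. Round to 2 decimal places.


Rigor mortis time adjustment:
Exponent = (T_ref - T_actual) / 10 = (20 - 21.9) / 10 = -0.19
Q10 factor = 2.5^-0.19 = 0.84022
t_adjusted = 8 * 0.84022 = 6.72 hours

6.72


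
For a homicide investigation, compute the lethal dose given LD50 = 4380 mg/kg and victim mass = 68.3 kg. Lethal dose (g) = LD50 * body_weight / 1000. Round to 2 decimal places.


Lethal dose calculation:
Lethal dose = LD50 * body_weight / 1000
= 4380 * 68.3 / 1000
= 299154 / 1000
= 299.15 g

299.15


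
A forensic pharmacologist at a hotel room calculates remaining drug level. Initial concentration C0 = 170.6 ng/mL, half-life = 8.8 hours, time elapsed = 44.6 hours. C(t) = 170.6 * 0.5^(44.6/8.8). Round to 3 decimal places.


Drug concentration decay:
Number of half-lives = t / t_half = 44.6 / 8.8 = 5.068182
Decay factor = 0.5^5.068182 = 0.02980748
C(t) = 170.6 * 0.02980748 = 5.085 ng/mL

5.085


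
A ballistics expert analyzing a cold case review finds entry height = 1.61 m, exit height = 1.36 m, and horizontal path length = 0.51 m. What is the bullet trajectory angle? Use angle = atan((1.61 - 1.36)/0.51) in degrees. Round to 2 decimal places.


Bullet trajectory angle:
Height difference = 1.61 - 1.36 = 0.25 m
angle = atan(0.25 / 0.51)
angle = atan(0.490196)
angle = 26.11 degrees

26.11


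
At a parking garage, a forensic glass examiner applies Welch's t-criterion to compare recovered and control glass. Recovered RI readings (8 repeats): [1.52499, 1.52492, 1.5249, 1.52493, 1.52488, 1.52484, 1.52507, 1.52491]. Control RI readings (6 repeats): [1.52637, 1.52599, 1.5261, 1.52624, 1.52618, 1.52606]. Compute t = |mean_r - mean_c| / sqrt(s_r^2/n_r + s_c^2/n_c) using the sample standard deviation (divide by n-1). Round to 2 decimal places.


Welch's t-criterion for glass RI comparison:
Recovered mean = sum / n_r = 12.19944 / 8 = 1.52493
Control mean = sum / n_c = 9.15694 / 6 = 1.5261567
Recovered sample variance s_r^2 = 5.02857e-09
Control sample variance s_c^2 = 1.86667e-08
Welch SE (unpooled) = sqrt(s_r^2/n_r + s_c^2/n_c) = sqrt(6.28571e-10 + 3.11111e-09) = sqrt(3.73968e-09) = 6.11529e-05
|mean_r - mean_c| = 0.00122667
t = 0.00122667 / 6.11529e-05 = 20.06

20.06


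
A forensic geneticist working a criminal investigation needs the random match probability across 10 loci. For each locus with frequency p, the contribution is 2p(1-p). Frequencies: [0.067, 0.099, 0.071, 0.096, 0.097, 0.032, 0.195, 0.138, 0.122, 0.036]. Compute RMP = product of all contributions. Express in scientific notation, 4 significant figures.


Computing RMP for 10 loci:
Locus 1: 2 * 0.067 * 0.933 = 0.125022
Locus 2: 2 * 0.099 * 0.901 = 0.178398
Locus 3: 2 * 0.071 * 0.929 = 0.131918
Locus 4: 2 * 0.096 * 0.904 = 0.173568
Locus 5: 2 * 0.097 * 0.903 = 0.175182
Locus 6: 2 * 0.032 * 0.968 = 0.061952
Locus 7: 2 * 0.195 * 0.805 = 0.31395
Locus 8: 2 * 0.138 * 0.862 = 0.237912
Locus 9: 2 * 0.122 * 0.878 = 0.214232
Locus 10: 2 * 0.036 * 0.964 = 0.069408
RMP = 6.156e-09

6.156e-09


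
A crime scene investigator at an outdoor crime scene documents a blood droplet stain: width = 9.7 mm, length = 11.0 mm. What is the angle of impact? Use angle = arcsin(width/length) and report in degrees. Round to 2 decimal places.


Blood spatter impact angle calculation:
width / length = 9.7 / 11.0 = 0.881818
angle = arcsin(0.881818)
angle = 61.86 degrees

61.86


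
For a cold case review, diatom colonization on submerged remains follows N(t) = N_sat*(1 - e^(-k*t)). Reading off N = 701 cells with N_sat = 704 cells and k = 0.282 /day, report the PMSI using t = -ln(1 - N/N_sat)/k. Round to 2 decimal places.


PMSI from diatom colonization curve:
N / N_sat = 701 / 704 = 0.995739
1 - N/N_sat = 0.004261
ln(1 - N/N_sat) = -5.458251
t = -ln(1 - N/N_sat) / k = -(-5.458251) / 0.282 = 19.36 days

19.36


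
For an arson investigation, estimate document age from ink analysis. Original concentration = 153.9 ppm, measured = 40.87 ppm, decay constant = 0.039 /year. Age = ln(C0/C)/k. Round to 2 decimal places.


Document age estimation:
C0/C = 153.9 / 40.87 = 3.765598
ln(C0/C) = 1.325907
t = 1.325907 / 0.039 = 34.00 years

34.00


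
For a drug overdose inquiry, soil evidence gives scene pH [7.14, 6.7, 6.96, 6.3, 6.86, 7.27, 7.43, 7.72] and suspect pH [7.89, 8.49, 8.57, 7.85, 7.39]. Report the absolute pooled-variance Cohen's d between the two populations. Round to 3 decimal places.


Pooled-variance Cohen's d for soil pH comparison:
Scene mean = 56.38 / 8 = 7.0475
Suspect mean = 40.19 / 5 = 8.038
Scene sample variance s_s^2 = 0.196993
Suspect sample variance s_c^2 = 0.24112
Pooled variance = ((n_s-1)*s_s^2 + (n_c-1)*s_c^2) / (n_s + n_c - 2) = 0.213039
Pooled SD = sqrt(0.213039) = 0.461561
Mean difference = -0.9905
|d| = |-0.9905| / 0.461561 = 2.146

2.146


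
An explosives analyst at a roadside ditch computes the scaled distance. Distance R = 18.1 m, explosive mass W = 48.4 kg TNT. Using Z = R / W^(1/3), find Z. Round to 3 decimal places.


Scaled distance calculation:
W^(1/3) = 48.4^(1/3) = 3.644308
Z = R / W^(1/3) = 18.1 / 3.644308
Z = 4.967 m/kg^(1/3)

4.967


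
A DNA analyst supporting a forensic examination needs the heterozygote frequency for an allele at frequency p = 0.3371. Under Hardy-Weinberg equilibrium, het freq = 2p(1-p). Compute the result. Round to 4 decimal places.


Hardy-Weinberg heterozygote frequency:
q = 1 - p = 1 - 0.3371 = 0.6629
2pq = 2 * 0.3371 * 0.6629 = 0.4469

0.4469


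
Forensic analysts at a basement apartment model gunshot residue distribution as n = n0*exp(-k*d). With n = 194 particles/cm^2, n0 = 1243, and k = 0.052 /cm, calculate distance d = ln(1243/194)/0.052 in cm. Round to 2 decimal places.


GSR distance calculation:
n0/n = 1243 / 194 = 6.407216
ln(n0/n) = 1.857425
d = 1.857425 / 0.052 = 35.72 cm

35.72


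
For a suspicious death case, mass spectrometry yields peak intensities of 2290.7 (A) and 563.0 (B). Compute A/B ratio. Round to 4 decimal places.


Spectral peak ratio:
Peak A = 2290.7 counts
Peak B = 563.0 counts
Ratio = 2290.7 / 563.0 = 4.0687

4.0687


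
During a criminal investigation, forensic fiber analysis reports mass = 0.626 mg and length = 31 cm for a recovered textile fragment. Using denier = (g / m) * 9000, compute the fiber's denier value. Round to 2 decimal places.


Denier calculation:
Mass in grams = 0.626 mg / 1000 = 0.000626 g
Length in meters = 31 cm / 100 = 0.31 m
Linear density = mass / length = 0.000626 / 0.31 = 0.00201935 g/m
Denier = (g/m) * 9000 = 0.00201935 * 9000 = 18.17

18.17


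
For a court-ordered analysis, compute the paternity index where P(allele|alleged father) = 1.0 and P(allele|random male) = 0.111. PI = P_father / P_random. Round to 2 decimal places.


Paternity Index calculation:
PI = P(allele|father) / P(allele|random)
PI = 1.0 / 0.111
PI = 9.01

9.01


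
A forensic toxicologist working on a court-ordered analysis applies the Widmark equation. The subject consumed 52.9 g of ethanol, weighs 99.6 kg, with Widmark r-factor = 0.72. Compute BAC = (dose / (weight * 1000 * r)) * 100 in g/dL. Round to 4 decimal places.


Applying the Widmark formula:
BAC = (dose_g / (body_wt * 1000 * r)) * 100
Denominator = 99.6 * 1000 * 0.72 = 71712
BAC = (52.9 / 71712) * 100
BAC = 0.0738 g/dL

0.0738


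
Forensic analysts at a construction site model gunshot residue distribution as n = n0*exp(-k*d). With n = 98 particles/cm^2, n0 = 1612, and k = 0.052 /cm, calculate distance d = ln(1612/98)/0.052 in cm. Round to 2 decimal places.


GSR distance calculation:
n0/n = 1612 / 98 = 16.44898
ln(n0/n) = 2.800263
d = 2.800263 / 0.052 = 53.85 cm

53.85


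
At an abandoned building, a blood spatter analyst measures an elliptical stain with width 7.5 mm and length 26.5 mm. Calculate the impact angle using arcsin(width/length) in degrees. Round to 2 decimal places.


Blood spatter impact angle calculation:
width / length = 7.5 / 26.5 = 0.283019
angle = arcsin(0.283019)
angle = 16.44 degrees

16.44


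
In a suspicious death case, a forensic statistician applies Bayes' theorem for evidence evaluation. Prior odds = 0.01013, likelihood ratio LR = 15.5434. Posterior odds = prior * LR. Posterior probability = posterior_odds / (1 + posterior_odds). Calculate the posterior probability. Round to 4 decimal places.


Bayesian evidence evaluation:
Posterior odds = prior_odds * LR = 0.01013 * 15.5434 = 0.1574546
Posterior probability = posterior_odds / (1 + posterior_odds)
= 0.1574546 / (1 + 0.1574546)
= 0.1574546 / 1.1574546
= 0.1360

0.1360


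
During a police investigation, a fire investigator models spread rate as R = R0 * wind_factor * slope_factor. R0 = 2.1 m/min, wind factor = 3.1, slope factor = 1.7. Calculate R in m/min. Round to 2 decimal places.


Fire spread rate calculation:
R = R0 * wind_factor * slope_factor
= 2.1 * 3.1 * 1.7
= 6.51 * 1.7
= 11.07 m/min

11.07


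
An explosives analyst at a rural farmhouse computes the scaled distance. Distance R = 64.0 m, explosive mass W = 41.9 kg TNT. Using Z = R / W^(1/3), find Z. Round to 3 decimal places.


Scaled distance calculation:
W^(1/3) = 41.9^(1/3) = 3.473266
Z = R / W^(1/3) = 64.0 / 3.473266
Z = 18.426 m/kg^(1/3)

18.426


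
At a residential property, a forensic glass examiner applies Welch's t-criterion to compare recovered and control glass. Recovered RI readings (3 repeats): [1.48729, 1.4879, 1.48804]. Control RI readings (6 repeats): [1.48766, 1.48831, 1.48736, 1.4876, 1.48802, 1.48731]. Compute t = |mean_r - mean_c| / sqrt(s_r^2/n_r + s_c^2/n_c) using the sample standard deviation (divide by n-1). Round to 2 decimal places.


Welch's t-criterion for glass RI comparison:
Recovered mean = sum / n_r = 4.46323 / 3 = 1.4877433
Control mean = sum / n_c = 8.92626 / 6 = 1.48771
Recovered sample variance s_r^2 = 1.59033e-07
Control sample variance s_c^2 = 1.5064e-07
Welch SE (unpooled) = sqrt(s_r^2/n_r + s_c^2/n_c) = sqrt(5.30111e-08 + 2.51067e-08) = sqrt(7.81178e-08) = 0.000279496
|mean_r - mean_c| = 3.33333e-05
t = 3.33333e-05 / 0.000279496 = 0.12

0.12


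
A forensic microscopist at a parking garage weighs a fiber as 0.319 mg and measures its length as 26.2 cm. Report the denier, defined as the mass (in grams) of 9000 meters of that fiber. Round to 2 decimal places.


Denier calculation:
Mass in grams = 0.319 mg / 1000 = 0.000319 g
Length in meters = 26.2 cm / 100 = 0.262 m
Linear density = mass / length = 0.000319 / 0.262 = 0.00121756 g/m
Denier = (g/m) * 9000 = 0.00121756 * 9000 = 10.96

10.96


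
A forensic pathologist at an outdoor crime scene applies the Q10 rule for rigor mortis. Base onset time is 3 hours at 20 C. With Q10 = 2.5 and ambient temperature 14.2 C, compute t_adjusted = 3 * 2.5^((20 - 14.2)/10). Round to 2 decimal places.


Rigor mortis time adjustment:
Exponent = (T_ref - T_actual) / 10 = (20 - 14.2) / 10 = 0.58
Q10 factor = 2.5^0.58 = 1.7014
t_adjusted = 3 * 1.7014 = 5.10 hours

5.10


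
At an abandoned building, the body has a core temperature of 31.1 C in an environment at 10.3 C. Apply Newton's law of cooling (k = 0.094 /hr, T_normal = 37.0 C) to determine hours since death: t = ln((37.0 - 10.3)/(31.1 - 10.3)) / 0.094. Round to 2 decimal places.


Using Newton's law of cooling:
t = ln((T_normal - T_ambient) / (T_body - T_ambient)) / k
T_normal - T_ambient = 26.7
T_body - T_ambient = 20.8
Ratio = 1.283654
ln(ratio) = 0.249711
t = 0.249711 / 0.094 = 2.66 hours

2.66


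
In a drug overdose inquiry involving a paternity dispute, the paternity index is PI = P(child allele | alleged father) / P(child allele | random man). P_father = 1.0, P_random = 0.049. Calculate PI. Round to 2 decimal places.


Paternity Index calculation:
PI = P(allele|father) / P(allele|random)
PI = 1.0 / 0.049
PI = 20.41

20.41


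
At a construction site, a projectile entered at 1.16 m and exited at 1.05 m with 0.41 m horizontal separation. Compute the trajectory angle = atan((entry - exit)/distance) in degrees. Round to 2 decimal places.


Bullet trajectory angle:
Height difference = 1.16 - 1.05 = 0.11 m
angle = atan(0.11 / 0.41)
angle = atan(0.268293)
angle = 15.02 degrees

15.02


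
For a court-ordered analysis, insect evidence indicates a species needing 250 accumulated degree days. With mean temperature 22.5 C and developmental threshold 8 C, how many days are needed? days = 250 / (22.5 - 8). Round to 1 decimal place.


Insect development time:
Effective temperature = avg_temp - T_base = 22.5 - 8 = 14.5 C
Days = ADD / effective_temp = 250 / 14.5 = 17.2 days

17.2


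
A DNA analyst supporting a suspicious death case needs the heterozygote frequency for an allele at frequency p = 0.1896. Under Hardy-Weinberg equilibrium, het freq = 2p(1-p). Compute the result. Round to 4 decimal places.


Hardy-Weinberg heterozygote frequency:
q = 1 - p = 1 - 0.1896 = 0.8104
2pq = 2 * 0.1896 * 0.8104 = 0.3073

0.3073


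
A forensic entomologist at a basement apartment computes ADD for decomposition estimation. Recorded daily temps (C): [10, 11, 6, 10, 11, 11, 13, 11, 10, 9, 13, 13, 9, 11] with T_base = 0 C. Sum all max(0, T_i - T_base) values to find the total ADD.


Computing ADD day by day:
Day 1: max(0, 10 - 0) = 10
Day 2: max(0, 11 - 0) = 11
Day 3: max(0, 6 - 0) = 6
Day 4: max(0, 10 - 0) = 10
Day 5: max(0, 11 - 0) = 11
Day 6: max(0, 11 - 0) = 11
Day 7: max(0, 13 - 0) = 13
Day 8: max(0, 11 - 0) = 11
Day 9: max(0, 10 - 0) = 10
Day 10: max(0, 9 - 0) = 9
Day 11: max(0, 13 - 0) = 13
Day 12: max(0, 13 - 0) = 13
Day 13: max(0, 9 - 0) = 9
Day 14: max(0, 11 - 0) = 11
Total ADD = 148

148


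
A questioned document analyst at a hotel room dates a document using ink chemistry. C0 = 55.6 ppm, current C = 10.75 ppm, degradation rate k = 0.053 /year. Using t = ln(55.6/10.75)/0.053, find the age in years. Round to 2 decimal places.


Document age estimation:
C0/C = 55.6 / 10.75 = 5.172093
ln(C0/C) = 1.643277
t = 1.643277 / 0.053 = 31.01 years

31.01


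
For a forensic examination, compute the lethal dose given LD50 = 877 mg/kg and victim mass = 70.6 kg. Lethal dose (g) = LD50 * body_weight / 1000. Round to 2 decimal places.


Lethal dose calculation:
Lethal dose = LD50 * body_weight / 1000
= 877 * 70.6 / 1000
= 61916.2 / 1000
= 61.92 g

61.92


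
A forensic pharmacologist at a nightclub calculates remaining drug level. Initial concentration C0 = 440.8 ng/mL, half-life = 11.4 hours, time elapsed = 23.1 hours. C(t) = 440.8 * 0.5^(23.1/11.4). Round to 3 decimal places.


Drug concentration decay:
Number of half-lives = t / t_half = 23.1 / 11.4 = 2.026316
Decay factor = 0.5^2.026316 = 0.24548112
C(t) = 440.8 * 0.24548112 = 108.208 ng/mL

108.208


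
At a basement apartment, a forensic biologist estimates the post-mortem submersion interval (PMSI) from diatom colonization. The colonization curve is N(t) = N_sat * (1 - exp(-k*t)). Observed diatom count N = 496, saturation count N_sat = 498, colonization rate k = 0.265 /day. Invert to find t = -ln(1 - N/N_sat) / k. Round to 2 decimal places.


PMSI from diatom colonization curve:
N / N_sat = 496 / 498 = 0.995984
1 - N/N_sat = 0.004016
ln(1 - N/N_sat) = -5.517469
t = -ln(1 - N/N_sat) / k = -(-5.517469) / 0.265 = 20.82 days

20.82


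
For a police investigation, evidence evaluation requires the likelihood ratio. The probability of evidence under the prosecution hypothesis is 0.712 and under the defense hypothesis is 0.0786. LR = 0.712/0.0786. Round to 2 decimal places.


Likelihood ratio calculation:
LR = P(E|Hp) / P(E|Hd)
LR = 0.712 / 0.0786
LR = 9.06

9.06


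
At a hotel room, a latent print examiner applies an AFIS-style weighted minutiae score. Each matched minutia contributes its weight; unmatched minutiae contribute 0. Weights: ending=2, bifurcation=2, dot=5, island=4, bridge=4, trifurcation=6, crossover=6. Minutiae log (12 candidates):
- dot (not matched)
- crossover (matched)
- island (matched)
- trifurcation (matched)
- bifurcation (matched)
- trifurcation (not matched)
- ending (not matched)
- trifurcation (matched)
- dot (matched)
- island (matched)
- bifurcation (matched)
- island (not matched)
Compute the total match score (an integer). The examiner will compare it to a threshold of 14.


Weighted minutiae match score:
  dot: not matched, +0
  crossover: matched, +6 (running total 6)
  island: matched, +4 (running total 10)
  trifurcation: matched, +6 (running total 16)
  bifurcation: matched, +2 (running total 18)
  trifurcation: not matched, +0
  ending: not matched, +0
  trifurcation: matched, +6 (running total 24)
  dot: matched, +5 (running total 29)
  island: matched, +4 (running total 33)
  bifurcation: matched, +2 (running total 35)
  island: not matched, +0
Total score = 35
Threshold = 14; verdict = identification

35


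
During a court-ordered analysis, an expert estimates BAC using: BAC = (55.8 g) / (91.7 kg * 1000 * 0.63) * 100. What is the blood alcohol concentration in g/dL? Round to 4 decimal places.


Applying the Widmark formula:
BAC = (dose_g / (body_wt * 1000 * r)) * 100
Denominator = 91.7 * 1000 * 0.63 = 57771
BAC = (55.8 / 57771) * 100
BAC = 0.0966 g/dL

0.0966


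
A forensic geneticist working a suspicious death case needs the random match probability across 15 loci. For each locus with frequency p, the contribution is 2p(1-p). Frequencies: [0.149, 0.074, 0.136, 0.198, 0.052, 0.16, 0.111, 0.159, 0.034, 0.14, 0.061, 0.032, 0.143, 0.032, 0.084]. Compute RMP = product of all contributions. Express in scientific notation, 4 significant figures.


Computing RMP for 15 loci:
Locus 1: 2 * 0.149 * 0.851 = 0.253598
Locus 2: 2 * 0.074 * 0.926 = 0.137048
Locus 3: 2 * 0.136 * 0.864 = 0.235008
Locus 4: 2 * 0.198 * 0.802 = 0.317592
Locus 5: 2 * 0.052 * 0.948 = 0.098592
Locus 6: 2 * 0.16 * 0.84 = 0.2688
Locus 7: 2 * 0.111 * 0.889 = 0.197358
Locus 8: 2 * 0.159 * 0.841 = 0.267438
Locus 9: 2 * 0.034 * 0.966 = 0.065688
Locus 10: 2 * 0.14 * 0.86 = 0.2408
Locus 11: 2 * 0.061 * 0.939 = 0.114558
Locus 12: 2 * 0.032 * 0.968 = 0.061952
Locus 13: 2 * 0.143 * 0.857 = 0.245102
Locus 14: 2 * 0.032 * 0.968 = 0.061952
Locus 15: 2 * 0.084 * 0.916 = 0.153888
RMP = 9.518e-13

9.518e-13


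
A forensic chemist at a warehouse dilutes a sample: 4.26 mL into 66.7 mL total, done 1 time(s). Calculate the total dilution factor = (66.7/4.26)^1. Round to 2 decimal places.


Dilution factor calculation:
Single dilution = V_total / V_sample = 66.7 / 4.26 ≈ 15.657277
Number of dilutions = 1
Total DF = (66.7 / 4.26)^1 (full precision, rounded at the end) = 15.66

15.66


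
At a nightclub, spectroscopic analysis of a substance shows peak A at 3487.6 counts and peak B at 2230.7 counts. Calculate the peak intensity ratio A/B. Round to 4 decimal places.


Spectral peak ratio:
Peak A = 3487.6 counts
Peak B = 2230.7 counts
Ratio = 3487.6 / 2230.7 = 1.5635

1.5635


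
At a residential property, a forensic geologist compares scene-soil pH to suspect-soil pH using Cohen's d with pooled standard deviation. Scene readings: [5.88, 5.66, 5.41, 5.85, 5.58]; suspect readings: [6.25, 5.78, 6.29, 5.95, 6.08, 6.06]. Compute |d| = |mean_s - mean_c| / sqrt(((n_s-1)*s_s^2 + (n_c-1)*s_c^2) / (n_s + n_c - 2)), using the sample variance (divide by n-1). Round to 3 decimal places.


Pooled-variance Cohen's d for soil pH comparison:
Scene mean = 28.38 / 5 = 5.676
Suspect mean = 36.41 / 6 = 6.068333
Scene sample variance s_s^2 = 0.03803
Suspect sample variance s_c^2 = 0.035897
Pooled variance = ((n_s-1)*s_s^2 + (n_c-1)*s_c^2) / (n_s + n_c - 2) = 0.036845
Pooled SD = sqrt(0.036845) = 0.191951
Mean difference = -0.392333
|d| = |-0.392333| / 0.191951 = 2.044

2.044


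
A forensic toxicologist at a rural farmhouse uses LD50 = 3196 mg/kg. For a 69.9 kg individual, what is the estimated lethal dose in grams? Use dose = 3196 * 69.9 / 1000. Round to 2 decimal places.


Lethal dose calculation:
Lethal dose = LD50 * body_weight / 1000
= 3196 * 69.9 / 1000
= 223400.4 / 1000
= 223.40 g

223.40


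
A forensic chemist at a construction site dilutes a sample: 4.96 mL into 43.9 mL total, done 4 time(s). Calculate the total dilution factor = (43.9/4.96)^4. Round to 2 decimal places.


Dilution factor calculation:
Single dilution = V_total / V_sample = 43.9 / 4.96 ≈ 8.850806
Number of dilutions = 4
Total DF = (43.9 / 4.96)^4 (full precision, rounded at the end) = 6136.65

6136.65


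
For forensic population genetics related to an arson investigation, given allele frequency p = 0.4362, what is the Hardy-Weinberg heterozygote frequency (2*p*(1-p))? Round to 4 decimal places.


Hardy-Weinberg heterozygote frequency:
q = 1 - p = 1 - 0.4362 = 0.5638
2pq = 2 * 0.4362 * 0.5638 = 0.4919

0.4919


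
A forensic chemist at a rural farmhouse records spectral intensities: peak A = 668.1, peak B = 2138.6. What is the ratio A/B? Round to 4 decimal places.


Spectral peak ratio:
Peak A = 668.1 counts
Peak B = 2138.6 counts
Ratio = 668.1 / 2138.6 = 0.3124

0.3124


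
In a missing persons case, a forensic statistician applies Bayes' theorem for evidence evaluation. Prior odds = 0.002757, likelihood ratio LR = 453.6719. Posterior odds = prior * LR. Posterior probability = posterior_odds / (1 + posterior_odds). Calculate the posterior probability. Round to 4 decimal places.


Bayesian evidence evaluation:
Posterior odds = prior_odds * LR = 0.002757 * 453.6719 = 1.250773
Posterior probability = posterior_odds / (1 + posterior_odds)
= 1.250773 / (1 + 1.250773)
= 1.250773 / 2.250773
= 0.5557

0.5557


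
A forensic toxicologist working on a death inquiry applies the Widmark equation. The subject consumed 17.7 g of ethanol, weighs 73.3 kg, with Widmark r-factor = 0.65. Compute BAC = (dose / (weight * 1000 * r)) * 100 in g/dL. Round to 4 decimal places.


Applying the Widmark formula:
BAC = (dose_g / (body_wt * 1000 * r)) * 100
Denominator = 73.3 * 1000 * 0.65 = 47645
BAC = (17.7 / 47645) * 100
BAC = 0.0371 g/dL

0.0371


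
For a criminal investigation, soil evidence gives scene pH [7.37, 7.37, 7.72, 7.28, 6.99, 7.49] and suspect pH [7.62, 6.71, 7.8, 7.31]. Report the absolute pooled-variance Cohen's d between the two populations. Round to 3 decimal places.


Pooled-variance Cohen's d for soil pH comparison:
Scene mean = 44.22 / 6 = 7.37
Suspect mean = 29.44 / 4 = 7.36
Scene sample variance s_s^2 = 0.05788
Suspect sample variance s_c^2 = 0.228733
Pooled variance = ((n_s-1)*s_s^2 + (n_c-1)*s_c^2) / (n_s + n_c - 2) = 0.12195
Pooled SD = sqrt(0.12195) = 0.349213
Mean difference = 0.01
|d| = |0.01| / 0.349213 = 0.029

0.029


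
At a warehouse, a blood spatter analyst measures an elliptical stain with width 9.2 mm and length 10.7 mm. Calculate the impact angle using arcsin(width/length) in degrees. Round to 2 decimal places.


Blood spatter impact angle calculation:
width / length = 9.2 / 10.7 = 0.859813
angle = arcsin(0.859813)
angle = 59.30 degrees

59.30


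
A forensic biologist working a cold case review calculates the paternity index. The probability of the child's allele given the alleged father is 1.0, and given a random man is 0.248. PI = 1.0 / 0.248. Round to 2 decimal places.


Paternity Index calculation:
PI = P(allele|father) / P(allele|random)
PI = 1.0 / 0.248
PI = 4.03

4.03


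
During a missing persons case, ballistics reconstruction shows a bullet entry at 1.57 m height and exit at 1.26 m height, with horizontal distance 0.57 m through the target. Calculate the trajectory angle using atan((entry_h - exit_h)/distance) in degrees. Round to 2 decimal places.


Bullet trajectory angle:
Height difference = 1.57 - 1.26 = 0.31 m
angle = atan(0.31 / 0.57)
angle = atan(0.54386)
angle = 28.54 degrees

28.54


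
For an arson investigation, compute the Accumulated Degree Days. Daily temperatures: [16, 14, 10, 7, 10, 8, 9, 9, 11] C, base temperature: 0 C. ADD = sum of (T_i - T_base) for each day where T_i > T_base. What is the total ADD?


Computing ADD day by day:
Day 1: max(0, 16 - 0) = 16
Day 2: max(0, 14 - 0) = 14
Day 3: max(0, 10 - 0) = 10
Day 4: max(0, 7 - 0) = 7
Day 5: max(0, 10 - 0) = 10
Day 6: max(0, 8 - 0) = 8
Day 7: max(0, 9 - 0) = 9
Day 8: max(0, 9 - 0) = 9
Day 9: max(0, 11 - 0) = 11
Total ADD = 94

94


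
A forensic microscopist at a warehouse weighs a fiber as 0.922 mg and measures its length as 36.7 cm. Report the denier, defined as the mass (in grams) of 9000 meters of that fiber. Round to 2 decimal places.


Denier calculation:
Mass in grams = 0.922 mg / 1000 = 0.000922 g
Length in meters = 36.7 cm / 100 = 0.367 m
Linear density = mass / length = 0.000922 / 0.367 = 0.00251226 g/m
Denier = (g/m) * 9000 = 0.00251226 * 9000 = 22.61

22.61


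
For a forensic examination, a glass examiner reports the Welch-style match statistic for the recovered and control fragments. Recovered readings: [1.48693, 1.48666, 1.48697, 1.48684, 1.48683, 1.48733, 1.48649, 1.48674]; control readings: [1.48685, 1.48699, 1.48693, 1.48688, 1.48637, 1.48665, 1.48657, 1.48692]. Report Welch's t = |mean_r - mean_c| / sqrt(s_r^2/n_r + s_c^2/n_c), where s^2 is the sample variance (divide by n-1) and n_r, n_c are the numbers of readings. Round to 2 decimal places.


Welch's t-criterion for glass RI comparison:
Recovered mean = sum / n_r = 11.89479 / 8 = 1.4868488
Control mean = sum / n_c = 11.89416 / 8 = 1.48677
Recovered sample variance s_r^2 = 6.13554e-08
Control sample variance s_c^2 = 4.70571e-08
Welch SE (unpooled) = sqrt(s_r^2/n_r + s_c^2/n_c) = sqrt(7.66942e-09 + 5.88214e-09) = sqrt(1.35516e-08) = 0.000116411
|mean_r - mean_c| = 7.875e-05
t = 7.875e-05 / 0.000116411 = 0.68

0.68


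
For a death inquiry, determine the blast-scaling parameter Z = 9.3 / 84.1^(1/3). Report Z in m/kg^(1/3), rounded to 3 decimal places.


Scaled distance calculation:
W^(1/3) = 84.1^(1/3) = 4.381256
Z = R / W^(1/3) = 9.3 / 4.381256
Z = 2.123 m/kg^(1/3)

2.123


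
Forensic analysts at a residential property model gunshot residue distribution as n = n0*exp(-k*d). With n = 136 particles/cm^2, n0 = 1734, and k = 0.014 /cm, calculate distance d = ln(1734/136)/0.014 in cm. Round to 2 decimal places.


GSR distance calculation:
n0/n = 1734 / 136 = 12.75
ln(n0/n) = 2.545531
d = 2.545531 / 0.014 = 181.82 cm

181.82


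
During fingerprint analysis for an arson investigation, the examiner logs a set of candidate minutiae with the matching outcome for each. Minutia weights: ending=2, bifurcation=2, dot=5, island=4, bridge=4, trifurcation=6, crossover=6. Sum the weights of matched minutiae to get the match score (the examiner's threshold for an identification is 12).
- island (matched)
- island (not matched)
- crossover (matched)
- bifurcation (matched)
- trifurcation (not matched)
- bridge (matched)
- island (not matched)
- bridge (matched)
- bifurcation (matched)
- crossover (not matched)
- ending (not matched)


Weighted minutiae match score:
  island: matched, +4 (running total 4)
  island: not matched, +0
  crossover: matched, +6 (running total 10)
  bifurcation: matched, +2 (running total 12)
  trifurcation: not matched, +0
  bridge: matched, +4 (running total 16)
  island: not matched, +0
  bridge: matched, +4 (running total 20)
  bifurcation: matched, +2 (running total 22)
  crossover: not matched, +0
  ending: not matched, +0
Total score = 22
Threshold = 12; verdict = identification

22


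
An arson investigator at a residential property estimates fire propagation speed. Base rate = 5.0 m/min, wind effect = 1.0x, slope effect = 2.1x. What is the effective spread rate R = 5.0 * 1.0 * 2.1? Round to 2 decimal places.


Fire spread rate calculation:
R = R0 * wind_factor * slope_factor
= 5.0 * 1.0 * 2.1
= 5 * 2.1
= 10.50 m/min

10.50


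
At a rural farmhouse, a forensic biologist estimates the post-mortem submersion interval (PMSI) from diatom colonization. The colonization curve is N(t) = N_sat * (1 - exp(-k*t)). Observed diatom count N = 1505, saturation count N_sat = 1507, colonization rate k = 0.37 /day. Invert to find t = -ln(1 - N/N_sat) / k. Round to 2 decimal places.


PMSI from diatom colonization curve:
N / N_sat = 1505 / 1507 = 0.998673
1 - N/N_sat = 0.001327
ln(1 - N/N_sat) = -6.624835
t = -ln(1 - N/N_sat) / k = -(-6.624835) / 0.37 = 17.90 days

17.90


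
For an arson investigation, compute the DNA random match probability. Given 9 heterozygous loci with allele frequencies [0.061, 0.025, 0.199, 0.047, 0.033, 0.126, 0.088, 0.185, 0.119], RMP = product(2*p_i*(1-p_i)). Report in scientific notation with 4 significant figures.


Computing RMP for 9 loci:
Locus 1: 2 * 0.061 * 0.939 = 0.114558
Locus 2: 2 * 0.025 * 0.975 = 0.04875
Locus 3: 2 * 0.199 * 0.801 = 0.318798
Locus 4: 2 * 0.047 * 0.953 = 0.089582
Locus 5: 2 * 0.033 * 0.967 = 0.063822
Locus 6: 2 * 0.126 * 0.874 = 0.220248
Locus 7: 2 * 0.088 * 0.912 = 0.160512
Locus 8: 2 * 0.185 * 0.815 = 0.30155
Locus 9: 2 * 0.119 * 0.881 = 0.209678
RMP = 2.275e-08

2.275e-08


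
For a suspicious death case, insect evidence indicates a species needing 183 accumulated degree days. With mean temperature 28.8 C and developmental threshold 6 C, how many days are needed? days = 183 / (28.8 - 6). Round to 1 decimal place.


Insect development time:
Effective temperature = avg_temp - T_base = 28.8 - 6 = 22.8 C
Days = ADD / effective_temp = 183 / 22.8 = 8.0 days

8.0


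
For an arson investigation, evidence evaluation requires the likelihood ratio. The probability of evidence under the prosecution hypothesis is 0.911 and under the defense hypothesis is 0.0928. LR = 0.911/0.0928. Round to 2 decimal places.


Likelihood ratio calculation:
LR = P(E|Hp) / P(E|Hd)
LR = 0.911 / 0.0928
LR = 9.82

9.82


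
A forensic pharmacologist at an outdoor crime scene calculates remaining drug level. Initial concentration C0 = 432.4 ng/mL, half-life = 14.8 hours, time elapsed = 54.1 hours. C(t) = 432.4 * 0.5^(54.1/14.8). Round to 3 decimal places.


Drug concentration decay:
Number of half-lives = t / t_half = 54.1 / 14.8 = 3.655405
Decay factor = 0.5^3.655405 = 0.07936215
C(t) = 432.4 * 0.07936215 = 34.316 ng/mL

34.316


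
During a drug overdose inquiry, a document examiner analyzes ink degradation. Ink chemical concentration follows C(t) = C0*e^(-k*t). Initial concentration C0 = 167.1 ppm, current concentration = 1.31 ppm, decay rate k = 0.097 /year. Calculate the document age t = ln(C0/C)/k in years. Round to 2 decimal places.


Document age estimation:
C0/C = 167.1 / 1.31 = 127.557252
ln(C0/C) = 4.848565
t = 4.848565 / 0.097 = 49.99 years

49.99


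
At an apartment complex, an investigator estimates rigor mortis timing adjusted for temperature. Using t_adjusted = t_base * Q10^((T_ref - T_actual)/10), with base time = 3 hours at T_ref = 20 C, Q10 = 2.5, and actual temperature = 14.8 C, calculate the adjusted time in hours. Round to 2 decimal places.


Rigor mortis time adjustment:
Exponent = (T_ref - T_actual) / 10 = (20 - 14.8) / 10 = 0.52
Q10 factor = 2.5^0.52 = 1.61038
t_adjusted = 3 * 1.61038 = 4.83 hours

4.83


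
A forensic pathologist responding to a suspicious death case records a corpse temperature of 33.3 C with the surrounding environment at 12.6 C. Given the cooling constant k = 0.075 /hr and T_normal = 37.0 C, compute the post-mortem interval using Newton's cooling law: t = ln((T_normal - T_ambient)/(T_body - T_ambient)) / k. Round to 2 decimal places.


Using Newton's law of cooling:
t = ln((T_normal - T_ambient) / (T_body - T_ambient)) / k
T_normal - T_ambient = 24.4
T_body - T_ambient = 20.7
Ratio = 1.178744
ln(ratio) = 0.164449
t = 0.164449 / 0.075 = 2.19 hours

2.19


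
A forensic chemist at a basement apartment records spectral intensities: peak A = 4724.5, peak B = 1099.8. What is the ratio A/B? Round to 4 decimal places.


Spectral peak ratio:
Peak A = 4724.5 counts
Peak B = 1099.8 counts
Ratio = 4724.5 / 1099.8 = 4.2958

4.2958


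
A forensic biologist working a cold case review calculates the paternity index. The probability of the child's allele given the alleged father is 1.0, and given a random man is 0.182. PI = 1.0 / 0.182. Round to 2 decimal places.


Paternity Index calculation:
PI = P(allele|father) / P(allele|random)
PI = 1.0 / 0.182
PI = 5.49

5.49


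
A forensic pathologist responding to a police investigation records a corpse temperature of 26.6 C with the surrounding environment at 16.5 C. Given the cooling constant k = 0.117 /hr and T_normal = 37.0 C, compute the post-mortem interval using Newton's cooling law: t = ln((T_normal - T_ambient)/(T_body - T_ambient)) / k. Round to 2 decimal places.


Using Newton's law of cooling:
t = ln((T_normal - T_ambient) / (T_body - T_ambient)) / k
T_normal - T_ambient = 20.5
T_body - T_ambient = 10.1
Ratio = 2.029703
ln(ratio) = 0.707889
t = 0.707889 / 0.117 = 6.05 hours

6.05


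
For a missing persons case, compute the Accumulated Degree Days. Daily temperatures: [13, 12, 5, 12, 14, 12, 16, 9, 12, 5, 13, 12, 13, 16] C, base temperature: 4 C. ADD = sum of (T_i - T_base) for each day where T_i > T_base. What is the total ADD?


Computing ADD day by day:
Day 1: max(0, 13 - 4) = 9
Day 2: max(0, 12 - 4) = 8
Day 3: max(0, 5 - 4) = 1
Day 4: max(0, 12 - 4) = 8
Day 5: max(0, 14 - 4) = 10
Day 6: max(0, 12 - 4) = 8
Day 7: max(0, 16 - 4) = 12
Day 8: max(0, 9 - 4) = 5
Day 9: max(0, 12 - 4) = 8
Day 10: max(0, 5 - 4) = 1
Day 11: max(0, 13 - 4) = 9
Day 12: max(0, 12 - 4) = 8
Day 13: max(0, 13 - 4) = 9
Day 14: max(0, 16 - 4) = 12
Total ADD = 108

108


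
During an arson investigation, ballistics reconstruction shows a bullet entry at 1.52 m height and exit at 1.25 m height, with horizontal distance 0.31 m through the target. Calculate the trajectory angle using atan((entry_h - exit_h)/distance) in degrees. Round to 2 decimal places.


Bullet trajectory angle:
Height difference = 1.52 - 1.25 = 0.27 m
angle = atan(0.27 / 0.31)
angle = atan(0.870968)
angle = 41.05 degrees

41.05


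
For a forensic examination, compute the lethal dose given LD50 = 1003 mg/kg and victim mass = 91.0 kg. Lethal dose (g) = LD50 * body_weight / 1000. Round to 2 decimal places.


Lethal dose calculation:
Lethal dose = LD50 * body_weight / 1000
= 1003 * 91.0 / 1000
= 91273 / 1000
= 91.27 g

91.27
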